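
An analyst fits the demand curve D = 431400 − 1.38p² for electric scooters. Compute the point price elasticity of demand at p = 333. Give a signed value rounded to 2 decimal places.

dD/dp = −2·1.38·p = -919.08. At p = 333, D = 278373.18.
Ed = (dD/dp)·(p/D) = (-919.08) × (333/278373.18) = -1.0994…

-1.10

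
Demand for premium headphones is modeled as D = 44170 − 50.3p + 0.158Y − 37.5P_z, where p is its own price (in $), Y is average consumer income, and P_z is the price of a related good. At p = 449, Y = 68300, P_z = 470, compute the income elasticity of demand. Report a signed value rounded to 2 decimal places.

At the given values, D = 44170 − 50.3(449) + 0.158(68300) − 37.5(470) = 14751.7.
∂D/∂Y = 0.158.
E = (0.158) × (68300/14751.7) = 0.7315…

0.73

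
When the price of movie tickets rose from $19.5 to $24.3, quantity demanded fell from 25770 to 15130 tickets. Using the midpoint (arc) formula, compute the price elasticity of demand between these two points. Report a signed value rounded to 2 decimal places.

%ΔQ = (15130 − 25770) / [(25770 + 15130)/2] = -10640/20450 = -0.520293…
%ΔP = (24.3 − 19.5) / [(19.5 + 24.3)/2] = 4.8/21.9 = 0.219178…
Arc Ed = %ΔQ / %ΔP = (-10640/20450) / (4.8/21.9) = -2.3738…

-2.37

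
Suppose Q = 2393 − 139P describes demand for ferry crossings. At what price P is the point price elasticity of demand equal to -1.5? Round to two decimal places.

Ed = −139P/(2393 − 139P). Set this equal to -1.5:
139P = 1.5·(2393 − 139P) ⇒ 139P(1 + 1.5) = 1.5·2393
P = 1.5·2393 / (139·2.5) = 10.3294…

10.33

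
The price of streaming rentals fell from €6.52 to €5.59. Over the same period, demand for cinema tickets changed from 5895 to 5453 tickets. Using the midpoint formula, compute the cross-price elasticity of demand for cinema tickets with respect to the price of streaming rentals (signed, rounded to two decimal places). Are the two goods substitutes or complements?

%ΔQ_{cinema tickets} = (5453 − 5895)/avg = -442/5674 = -0.077899…
%ΔP_{streaming rentals} = (5.59 − 6.52)/avg = -0.93/6.055 = -0.153592…
E_cross = (-442/5674) / (-0.93/6.055) = 0.5071…
E_cross > 0 ⇒ the goods are substitutes.

0.51; substitutes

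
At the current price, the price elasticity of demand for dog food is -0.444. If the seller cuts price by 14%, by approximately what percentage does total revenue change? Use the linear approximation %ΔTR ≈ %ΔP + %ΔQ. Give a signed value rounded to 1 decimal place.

-7.8%

%ΔQ ≈ Ed × %ΔP = (-0.444) × (-14%) = +6.2160%
%ΔTR ≈ %ΔP + %ΔQ = (-14%) + (+6.2160%) = -7.7840%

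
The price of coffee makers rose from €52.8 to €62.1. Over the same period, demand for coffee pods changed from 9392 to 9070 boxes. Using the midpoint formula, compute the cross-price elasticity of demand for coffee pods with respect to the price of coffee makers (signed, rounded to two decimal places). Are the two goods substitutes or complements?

-0.22; complements

%ΔQ_{coffee pods} = (9070 − 9392)/avg = -322/9231 = -0.034882…
%ΔP_{coffee makers} = (62.1 − 52.8)/avg = 9.3/57.45 = 0.161879…
E_cross = (-322/9231) / (9.3/57.45) = -0.2154…
E_cross < 0 ⇒ the goods are complements.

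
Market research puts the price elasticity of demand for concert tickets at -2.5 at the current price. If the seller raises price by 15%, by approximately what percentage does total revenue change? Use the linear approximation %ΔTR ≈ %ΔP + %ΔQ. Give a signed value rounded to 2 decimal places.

-22.50%

%ΔQ ≈ Ed × %ΔP = (-2.5) × (+15%) = -37.5000%
%ΔTR ≈ %ΔP + %ΔQ = (+15%) + (-37.5000%) = -22.5000%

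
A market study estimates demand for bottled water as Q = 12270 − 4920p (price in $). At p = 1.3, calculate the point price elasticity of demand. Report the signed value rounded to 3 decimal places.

dQ/dp = −4920. At p = 1.3, Q = 12270 − 4920(1.3) = 5874.
Ed = (dQ/dp)·(p/Q) = −4920 × (1.3/5874) = -1.08886…

-1.089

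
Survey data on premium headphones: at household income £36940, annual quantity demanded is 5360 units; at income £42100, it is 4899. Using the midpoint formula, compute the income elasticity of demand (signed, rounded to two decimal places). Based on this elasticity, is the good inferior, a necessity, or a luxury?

-0.69; inferior

%ΔQ = (4899 − 5360)/[( 5360 + 4899)/2] = -461/5129.5 = -0.089872…
%ΔIncome = (42100 − 36940)/[( 36940 + 42100)/2] = 5160/39520 = 0.130566…
E_income = (-461/5129.5) / (5160/39520) = -0.6883…
E_income < 0 ⇒ inferior good.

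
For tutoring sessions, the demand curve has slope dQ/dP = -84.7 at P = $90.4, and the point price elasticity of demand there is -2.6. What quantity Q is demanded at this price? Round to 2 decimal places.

2944.95

Ed = (dQ/dP)·(P/Q) ⇒ Q = (dQ/dP)·P/Ed = (-84.7)·90.4/(-2.6) = 2944.9538…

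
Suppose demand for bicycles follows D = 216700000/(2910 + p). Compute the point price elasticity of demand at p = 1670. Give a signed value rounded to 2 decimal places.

-0.36

dD/dp = −216700000/(2910 + p)² = -10.3307. At p = 1670, D = 47314.4.
Ed = (dD/dp)·(p/D) = (-10.3307) × (1670/47314.4) = -0.3646…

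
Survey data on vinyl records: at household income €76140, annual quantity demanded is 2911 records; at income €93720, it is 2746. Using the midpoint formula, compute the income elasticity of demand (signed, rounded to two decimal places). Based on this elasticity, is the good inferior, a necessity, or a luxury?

%ΔQ = (2746 − 2911)/[( 2911 + 2746)/2] = -165/2828.5 = -0.058334…
%ΔIncome = (93720 − 76140)/[( 76140 + 93720)/2] = 17580/84930 = 0.206993…
E_income = (-165/2828.5) / (17580/84930) = -0.2818…
E_income < 0 ⇒ inferior good.

-0.28; inferior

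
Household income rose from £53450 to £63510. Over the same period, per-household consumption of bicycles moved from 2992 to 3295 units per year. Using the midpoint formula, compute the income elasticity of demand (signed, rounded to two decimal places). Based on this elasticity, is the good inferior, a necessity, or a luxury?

%ΔQ = (3295 − 2992)/[( 2992 + 3295)/2] = 303/3143.5 = 0.096389…
%ΔIncome = (63510 − 53450)/[( 53450 + 63510)/2] = 10060/58480 = 0.172024…
E_income = (303/3143.5) / (10060/58480) = 0.5603…
0 < E_income < 1 ⇒ normal good, necessity.

0.56; necessity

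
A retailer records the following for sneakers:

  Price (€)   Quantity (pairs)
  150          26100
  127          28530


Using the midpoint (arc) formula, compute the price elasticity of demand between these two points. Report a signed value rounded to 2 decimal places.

%ΔQ = (28530 − 26100) / [(26100 + 28530)/2] = 2430/27315 = 0.088962…
%ΔP = (127 − 150) / [(150 + 127)/2] = -23/138.5 = -0.166064…
Arc Ed = %ΔQ / %ΔP = (2430/27315) / (-23/138.5) = -0.5357…

-0.54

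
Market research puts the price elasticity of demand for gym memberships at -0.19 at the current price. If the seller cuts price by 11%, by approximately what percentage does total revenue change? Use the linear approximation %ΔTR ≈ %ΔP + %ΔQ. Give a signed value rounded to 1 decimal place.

%ΔQ ≈ Ed × %ΔP = (-0.19) × (-11%) = +2.0900%
%ΔTR ≈ %ΔP + %ΔQ = (-11%) + (+2.0900%) = -8.9100%

-8.9%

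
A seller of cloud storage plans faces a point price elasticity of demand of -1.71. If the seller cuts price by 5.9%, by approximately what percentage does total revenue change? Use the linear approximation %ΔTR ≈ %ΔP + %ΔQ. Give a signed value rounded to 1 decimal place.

%ΔQ ≈ Ed × %ΔP = (-1.71) × (-5.9%) = +10.0890%
%ΔTR ≈ %ΔP + %ΔQ = (-5.9%) + (+10.0890%) = +4.1890%

+4.2%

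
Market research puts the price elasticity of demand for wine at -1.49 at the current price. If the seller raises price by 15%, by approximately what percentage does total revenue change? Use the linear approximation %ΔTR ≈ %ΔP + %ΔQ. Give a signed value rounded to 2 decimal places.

%ΔQ ≈ Ed × %ΔP = (-1.49) × (+15%) = -22.3500%
%ΔTR ≈ %ΔP + %ΔQ = (+15%) + (-22.3500%) = -7.3500%

-7.35%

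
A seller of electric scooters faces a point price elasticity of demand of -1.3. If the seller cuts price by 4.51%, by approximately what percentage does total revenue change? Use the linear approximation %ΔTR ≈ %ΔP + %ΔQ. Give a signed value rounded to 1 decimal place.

+1.4%

%ΔQ ≈ Ed × %ΔP = (-1.3) × (-4.51%) = +5.8630%
%ΔTR ≈ %ΔP + %ΔQ = (-4.51%) + (+5.8630%) = +1.3530%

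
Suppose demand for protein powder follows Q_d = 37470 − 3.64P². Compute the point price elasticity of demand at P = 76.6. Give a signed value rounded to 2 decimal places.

dQ_d/dP = −2·3.64·P = -557.648. At P = 76.6, Q_d = 16112.0816.
Ed = (dQ_d/dP)·(P/Q_d) = (-557.648) × (76.6/16112.0816) = -2.6511…

-2.65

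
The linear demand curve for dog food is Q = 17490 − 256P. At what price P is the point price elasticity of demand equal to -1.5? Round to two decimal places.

40.99

Ed = −256P/(17490 − 256P). Set this equal to -1.5:
256P = 1.5·(17490 − 256P) ⇒ 256P(1 + 1.5) = 1.5·17490
P = 1.5·17490 / (256·2.5) = 40.9921…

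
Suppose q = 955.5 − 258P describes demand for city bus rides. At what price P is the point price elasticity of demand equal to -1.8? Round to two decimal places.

2.38

Ed = −258P/(955.5 − 258P). Set this equal to -1.8:
258P = 1.8·(955.5 − 258P) ⇒ 258P(1 + 1.8) = 1.8·955.5
P = 1.8·955.5 / (258·2.8) = 2.3808…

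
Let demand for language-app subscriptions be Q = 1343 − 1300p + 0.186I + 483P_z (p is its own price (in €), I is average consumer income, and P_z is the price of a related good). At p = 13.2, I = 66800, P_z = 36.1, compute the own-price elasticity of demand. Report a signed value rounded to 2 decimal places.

At the given values, Q = 1343 − 1300(13.2) + 0.186(66800) + 483(36.1) = 14044.1.
∂Q/∂p = −1300.
E = (-1300) × (13.2/14044.1) = -1.2218…

-1.22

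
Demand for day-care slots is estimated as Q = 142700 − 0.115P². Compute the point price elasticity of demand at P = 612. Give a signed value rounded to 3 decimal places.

dQ/dP = −2·0.115·P = -140.76. At P = 612, Q = 99627.44.
Ed = (dQ/dP)·(P/Q) = (-140.76) × (612/99627.44) = -0.86467…

-0.865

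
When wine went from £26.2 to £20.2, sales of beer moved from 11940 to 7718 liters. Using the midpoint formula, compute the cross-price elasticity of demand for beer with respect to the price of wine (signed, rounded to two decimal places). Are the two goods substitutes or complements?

%ΔQ_{beer} = (7718 − 11940)/avg = -4222/9829 = -0.429545…
%ΔP_{wine} = (20.2 − 26.2)/avg = -6/23.2 = -0.258620…
E_cross = (-4222/9829) / (-6/23.2) = 1.6609…
E_cross > 0 ⇒ the goods are substitutes.

1.66; substitutes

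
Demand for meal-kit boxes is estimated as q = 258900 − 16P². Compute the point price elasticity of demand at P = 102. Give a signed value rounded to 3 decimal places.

-3.602

dq/dP = −2·16·P = -3264. At P = 102, q = 92436.
Ed = (dq/dP)·(P/q) = (-3264) × (102/92436) = -3.60171…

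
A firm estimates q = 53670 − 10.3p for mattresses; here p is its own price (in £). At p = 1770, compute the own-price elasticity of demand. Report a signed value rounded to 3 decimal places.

-0.514

At the given values, q = 53670 − 10.3(1770) = 35439.
∂q/∂p = −10.3.
E = (-10.3) × (1770/35439) = -0.51443…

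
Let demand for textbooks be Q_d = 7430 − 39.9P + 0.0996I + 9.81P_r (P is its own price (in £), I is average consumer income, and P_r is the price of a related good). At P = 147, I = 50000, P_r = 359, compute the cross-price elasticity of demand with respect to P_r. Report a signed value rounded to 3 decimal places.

At the given values, Q_d = 7430 − 39.9(147) + 0.0996(50000) + 9.81(359) = 10066.49.
∂Q_d/∂P_r = 9.81.
E = (9.81) × (359/10066.49) = 0.34985…

0.350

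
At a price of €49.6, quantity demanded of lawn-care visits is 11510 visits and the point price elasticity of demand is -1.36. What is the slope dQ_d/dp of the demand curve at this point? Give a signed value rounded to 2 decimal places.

-315.60

Ed = (dQ_d/dp)·(p/Q_d) ⇒ dQ_d/dp = Ed·Q_d/p = (-1.36)·11510/49.6 = -315.5967…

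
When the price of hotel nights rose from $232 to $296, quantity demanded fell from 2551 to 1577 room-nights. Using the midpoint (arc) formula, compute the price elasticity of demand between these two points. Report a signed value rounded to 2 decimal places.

-1.95

%ΔQ = (1577 − 2551) / [(2551 + 1577)/2] = -974/2064 = -0.471899…
%ΔP = (296 − 232) / [(232 + 296)/2] = 64/264 = 0.242424…
Arc Ed = %ΔQ / %ΔP = (-974/2064) / (64/264) = -1.9465…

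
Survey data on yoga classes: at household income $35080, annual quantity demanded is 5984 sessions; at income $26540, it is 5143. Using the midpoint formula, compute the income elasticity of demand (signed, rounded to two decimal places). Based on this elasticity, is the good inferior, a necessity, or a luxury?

0.55; necessity

%ΔQ = (5143 − 5984)/[( 5984 + 5143)/2] = -841/5563.5 = -0.151163…
%ΔIncome = (26540 − 35080)/[( 35080 + 26540)/2] = -8540/30810 = -0.277182…
E_income = (-841/5563.5) / (-8540/30810) = 0.5453…
0 < E_income < 1 ⇒ normal good, necessity.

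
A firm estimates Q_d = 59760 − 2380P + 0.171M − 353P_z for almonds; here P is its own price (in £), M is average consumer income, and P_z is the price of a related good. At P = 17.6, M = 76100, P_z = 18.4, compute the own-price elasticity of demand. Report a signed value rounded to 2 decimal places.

-1.72

At the given values, Q_d = 59760 − 2380(17.6) + 0.171(76100) − 353(18.4) = 24389.9.
∂Q_d/∂P = −2380.
E = (-2380) × (17.6/24389.9) = -1.7174…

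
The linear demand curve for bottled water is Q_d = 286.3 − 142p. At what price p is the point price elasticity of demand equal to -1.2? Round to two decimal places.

1.10

Ed = −142p/(286.3 − 142p). Set this equal to -1.2:
142p = 1.2·(286.3 − 142p) ⇒ 142p(1 + 1.2) = 1.2·286.3
p = 1.2·286.3 / (142·2.2) = 1.0997…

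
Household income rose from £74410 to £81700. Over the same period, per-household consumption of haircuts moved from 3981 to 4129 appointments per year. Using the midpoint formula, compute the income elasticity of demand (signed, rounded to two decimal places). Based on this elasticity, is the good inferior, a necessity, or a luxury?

0.39; necessity

%ΔQ = (4129 − 3981)/[( 3981 + 4129)/2] = 148/4055 = 0.036498…
%ΔIncome = (81700 − 74410)/[( 74410 + 81700)/2] = 7290/78055 = 0.093395…
E_income = (148/4055) / (7290/78055) = 0.3907…
0 < E_income < 1 ⇒ normal good, necessity.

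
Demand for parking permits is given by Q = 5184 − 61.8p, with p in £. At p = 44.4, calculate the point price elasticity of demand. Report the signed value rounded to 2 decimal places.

-1.12

dQ/dp = −61.8. At p = 44.4, Q = 5184 − 61.8(44.4) = 2440.08.
Ed = (dQ/dp)·(p/Q) = −61.8 × (44.4/2440.08) = -1.1245…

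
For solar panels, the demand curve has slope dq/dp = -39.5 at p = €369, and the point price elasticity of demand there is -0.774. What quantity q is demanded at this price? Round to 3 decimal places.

Ed = (dq/dp)·(p/q) ⇒ q = (dq/dp)·p/Ed = (-39.5)·369/(-0.774) = 18831.39534…

18831.395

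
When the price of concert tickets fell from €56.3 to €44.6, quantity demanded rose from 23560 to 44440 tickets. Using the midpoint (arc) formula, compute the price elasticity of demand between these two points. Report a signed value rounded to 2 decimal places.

-2.65

%ΔQ = (44440 − 23560) / [(23560 + 44440)/2] = 20880/34000 = 0.614117…
%ΔP = (44.6 − 56.3) / [(56.3 + 44.6)/2] = -11.7/50.45 = -0.231912…
Arc Ed = %ΔQ / %ΔP = (20880/34000) / (-11.7/50.45) = -2.6480…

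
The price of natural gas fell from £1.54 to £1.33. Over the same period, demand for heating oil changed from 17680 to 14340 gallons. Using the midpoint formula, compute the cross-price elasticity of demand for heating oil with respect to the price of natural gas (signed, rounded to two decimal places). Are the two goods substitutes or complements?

%ΔQ_{heating oil} = (14340 − 17680)/avg = -3340/16010 = -0.208619…
%ΔP_{natural gas} = (1.33 − 1.54)/avg = -0.21/1.435 = -0.146341…
E_cross = (-3340/16010) / (-0.21/1.435) = 1.4255…
E_cross > 0 ⇒ the goods are substitutes.

1.43; substitutes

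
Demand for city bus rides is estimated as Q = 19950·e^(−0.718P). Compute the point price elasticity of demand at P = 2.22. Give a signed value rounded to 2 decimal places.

-1.59

dQ/dP = −0.718·Q = -2909.51. At P = 2.22, Q = 4052.24.
Ed = (dQ/dP)·(P/Q) = (-2909.51) × (2.22/4052.24) = -1.5939…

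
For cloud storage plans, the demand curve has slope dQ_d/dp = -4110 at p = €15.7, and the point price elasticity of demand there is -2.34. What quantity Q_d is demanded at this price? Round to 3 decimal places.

27575.641

Ed = (dQ_d/dp)·(p/Q_d) ⇒ Q_d = (dQ_d/dp)·p/Ed = (-4110)·15.7/(-2.34) = 27575.64102…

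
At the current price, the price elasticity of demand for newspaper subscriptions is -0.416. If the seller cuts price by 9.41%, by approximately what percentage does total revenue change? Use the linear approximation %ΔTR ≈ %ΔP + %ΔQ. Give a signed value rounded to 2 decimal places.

-5.50%

%ΔQ ≈ Ed × %ΔP = (-0.416) × (-9.41%) = +3.9146%
%ΔTR ≈ %ΔP + %ΔQ = (-9.41%) + (+3.9146%) = -5.4954%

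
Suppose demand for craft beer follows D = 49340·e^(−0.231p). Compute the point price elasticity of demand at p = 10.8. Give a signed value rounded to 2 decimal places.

-2.49

dD/dp = −0.231·D = -940.445. At p = 10.8, D = 4071.19.
Ed = (dD/dp)·(p/D) = (-940.445) × (10.8/4071.19) = -2.4948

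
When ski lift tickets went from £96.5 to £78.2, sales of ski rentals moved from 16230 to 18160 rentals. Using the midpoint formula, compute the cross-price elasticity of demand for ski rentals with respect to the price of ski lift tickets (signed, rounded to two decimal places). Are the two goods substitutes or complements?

%ΔQ_{ski rentals} = (18160 − 16230)/avg = 1930/17195 = 0.112241…
%ΔP_{ski lift tickets} = (78.2 − 96.5)/avg = -18.3/87.35 = -0.209502…
E_cross = (1930/17195) / (-18.3/87.35) = -0.5357…
E_cross < 0 ⇒ the goods are complements.

-0.54; complements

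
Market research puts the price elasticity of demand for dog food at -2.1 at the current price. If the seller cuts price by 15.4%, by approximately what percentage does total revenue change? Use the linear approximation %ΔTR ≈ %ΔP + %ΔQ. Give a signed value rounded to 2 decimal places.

+16.94%

%ΔQ ≈ Ed × %ΔP = (-2.1) × (-15.4%) = +32.3400%
%ΔTR ≈ %ΔP + %ΔQ = (-15.4%) + (+32.3400%) = +16.9400%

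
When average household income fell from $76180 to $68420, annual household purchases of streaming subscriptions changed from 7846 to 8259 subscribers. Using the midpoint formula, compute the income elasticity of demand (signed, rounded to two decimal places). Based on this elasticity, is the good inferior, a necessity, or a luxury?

-0.48; inferior

%ΔQ = (8259 − 7846)/[( 7846 + 8259)/2] = 413/8052.5 = 0.051288…
%ΔIncome = (68420 − 76180)/[( 76180 + 68420)/2] = -7760/72300 = -0.107330…
E_income = (413/8052.5) / (-7760/72300) = -0.4778…
E_income < 0 ⇒ inferior good.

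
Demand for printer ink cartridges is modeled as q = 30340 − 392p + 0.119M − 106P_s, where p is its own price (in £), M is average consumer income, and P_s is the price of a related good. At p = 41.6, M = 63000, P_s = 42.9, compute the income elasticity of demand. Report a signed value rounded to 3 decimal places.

0.441

At the given values, q = 30340 − 392(41.6) + 0.119(63000) − 106(42.9) = 16982.4.
∂q/∂M = 0.119.
E = (0.119) × (63000/16982.4) = 0.44145…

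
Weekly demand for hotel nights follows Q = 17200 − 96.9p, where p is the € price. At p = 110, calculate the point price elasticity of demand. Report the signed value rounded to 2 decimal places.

dQ/dp = −96.9. At p = 110, Q = 17200 − 96.9(110) = 6541.
Ed = (dQ/dp)·(p/Q) = −96.9 × (110/6541) = -1.6295…

-1.63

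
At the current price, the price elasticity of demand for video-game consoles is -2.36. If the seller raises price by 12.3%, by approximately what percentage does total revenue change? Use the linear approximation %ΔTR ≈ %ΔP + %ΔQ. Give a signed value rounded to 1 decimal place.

-16.7%

%ΔQ ≈ Ed × %ΔP = (-2.36) × (+12.3%) = -29.0280%
%ΔTR ≈ %ΔP + %ΔQ = (+12.3%) + (-29.0280%) = -16.7280%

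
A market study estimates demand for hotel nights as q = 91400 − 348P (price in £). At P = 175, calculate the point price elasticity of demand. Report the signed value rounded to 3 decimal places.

-1.997

dq/dP = −348. At P = 175, q = 91400 − 348(175) = 30500.
Ed = (dq/dP)·(P/q) = −348 × (175/30500) = -1.99672…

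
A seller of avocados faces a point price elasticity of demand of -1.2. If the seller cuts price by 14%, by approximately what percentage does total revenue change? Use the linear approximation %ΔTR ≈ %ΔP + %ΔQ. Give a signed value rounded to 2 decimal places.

%ΔQ ≈ Ed × %ΔP = (-1.2) × (-14%) = +16.8000%
%ΔTR ≈ %ΔP + %ΔQ = (-14%) + (+16.8000%) = +2.8000%

+2.80%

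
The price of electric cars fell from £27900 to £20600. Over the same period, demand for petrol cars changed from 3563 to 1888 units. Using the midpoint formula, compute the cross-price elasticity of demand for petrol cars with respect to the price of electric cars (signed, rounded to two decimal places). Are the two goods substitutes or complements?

%ΔQ_{petrol cars} = (1888 − 3563)/avg = -1675/2725.5 = -0.614566…
%ΔP_{electric cars} = (20600 − 27900)/avg = -7300/24250 = -0.301030…
E_cross = (-1675/2725.5) / (-7300/24250) = 2.0415…
E_cross > 0 ⇒ the goods are substitutes.

2.04; substitutes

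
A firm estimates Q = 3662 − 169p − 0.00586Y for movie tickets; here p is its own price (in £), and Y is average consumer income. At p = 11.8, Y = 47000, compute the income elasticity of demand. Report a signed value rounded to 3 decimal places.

-0.198

At the given values, Q = 3662 − 169(11.8) − 0.00586(47000) = 1392.38.
∂Q/∂Y = -0.00586.
E = (-0.00586) × (47000/1392.38) = -0.19780…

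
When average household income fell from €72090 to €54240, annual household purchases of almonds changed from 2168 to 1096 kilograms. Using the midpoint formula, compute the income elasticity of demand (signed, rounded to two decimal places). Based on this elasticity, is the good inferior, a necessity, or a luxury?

%ΔQ = (1096 − 2168)/[( 2168 + 1096)/2] = -1072/1632 = -0.656862…
%ΔIncome = (54240 − 72090)/[( 72090 + 54240)/2] = -17850/63165 = -0.282593…
E_income = (-1072/1632) / (-17850/63165) = 2.3244…
E_income > 1 ⇒ normal good, luxury.

2.32; luxury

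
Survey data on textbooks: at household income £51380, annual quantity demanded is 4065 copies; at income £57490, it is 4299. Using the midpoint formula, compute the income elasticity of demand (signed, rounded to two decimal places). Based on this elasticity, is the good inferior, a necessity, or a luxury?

%ΔQ = (4299 − 4065)/[( 4065 + 4299)/2] = 234/4182 = 0.055954…
%ΔIncome = (57490 − 51380)/[( 51380 + 57490)/2] = 6110/54435 = 0.112243…
E_income = (234/4182) / (6110/54435) = 0.4985…
0 < E_income < 1 ⇒ normal good, necessity.

0.50; necessity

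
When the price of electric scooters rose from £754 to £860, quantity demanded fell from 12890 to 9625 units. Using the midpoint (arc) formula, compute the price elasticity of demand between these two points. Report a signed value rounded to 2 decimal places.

-2.21

%ΔQ = (9625 − 12890) / [(12890 + 9625)/2] = -3265/11257.5 = -0.290028…
%ΔP = (860 − 754) / [(754 + 860)/2] = 106/807 = 0.131350…
Arc Ed = %ΔQ / %ΔP = (-3265/11257.5) / (106/807) = -2.2080…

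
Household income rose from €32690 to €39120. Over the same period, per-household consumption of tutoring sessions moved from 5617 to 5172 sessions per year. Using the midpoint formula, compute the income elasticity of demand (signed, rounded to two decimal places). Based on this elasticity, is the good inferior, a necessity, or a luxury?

%ΔQ = (5172 − 5617)/[( 5617 + 5172)/2] = -445/5394.5 = -0.082491…
%ΔIncome = (39120 − 32690)/[( 32690 + 39120)/2] = 6430/35905 = 0.179083…
E_income = (-445/5394.5) / (6430/35905) = -0.4606…
E_income < 0 ⇒ inferior good.

-0.46; inferior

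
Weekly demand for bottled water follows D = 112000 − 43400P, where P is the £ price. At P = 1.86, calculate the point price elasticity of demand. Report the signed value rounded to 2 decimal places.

dD/dP = −43400. At P = 1.86, D = 112000 − 43400(1.86) = 31276.
Ed = (dD/dP)·(P/D) = −43400 × (1.86/31276) = -2.5810…

-2.58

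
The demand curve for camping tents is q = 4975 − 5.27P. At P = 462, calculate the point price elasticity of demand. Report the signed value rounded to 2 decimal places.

dq/dP = −5.27. At P = 462, q = 4975 − 5.27(462) = 2540.26.
Ed = (dq/dP)·(P/q) = −5.27 × (462/2540.26) = -0.9584…

-0.96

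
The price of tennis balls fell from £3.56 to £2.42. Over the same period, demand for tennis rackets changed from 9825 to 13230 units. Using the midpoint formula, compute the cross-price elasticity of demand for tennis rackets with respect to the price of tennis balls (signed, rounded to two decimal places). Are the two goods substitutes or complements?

%ΔQ_{tennis rackets} = (13230 − 9825)/avg = 3405/11527.5 = 0.295380…
%ΔP_{tennis balls} = (2.42 − 3.56)/avg = -1.14/2.99 = -0.381270…
E_cross = (3405/11527.5) / (-1.14/2.99) = -0.7747…
E_cross < 0 ⇒ the goods are complements.

-0.77; complements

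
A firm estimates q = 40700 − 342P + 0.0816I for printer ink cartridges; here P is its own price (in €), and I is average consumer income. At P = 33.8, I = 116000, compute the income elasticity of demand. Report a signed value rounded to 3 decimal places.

0.245

At the given values, q = 40700 − 342(33.8) + 0.0816(116000) = 38606.
∂q/∂I = 0.0816.
E = (0.0816) × (116000/38606) = 0.24518…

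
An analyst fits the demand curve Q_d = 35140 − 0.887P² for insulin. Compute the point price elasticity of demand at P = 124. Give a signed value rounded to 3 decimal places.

dQ_d/dP = −2·0.887·P = -219.976. At P = 124, Q_d = 21501.488.
Ed = (dQ_d/dP)·(P/Q_d) = (-219.976) × (124/21501.488) = -1.26861…

-1.269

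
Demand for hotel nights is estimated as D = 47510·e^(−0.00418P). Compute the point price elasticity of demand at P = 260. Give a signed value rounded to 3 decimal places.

dD/dP = −0.00418·D = -66.9838. At P = 260, D = 16024.8.
Ed = (dD/dP)·(P/D) = (-66.9838) × (260/16024.8) = -1.0868

-1.087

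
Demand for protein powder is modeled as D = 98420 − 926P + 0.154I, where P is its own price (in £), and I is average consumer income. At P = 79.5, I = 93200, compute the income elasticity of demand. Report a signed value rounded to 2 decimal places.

At the given values, D = 98420 − 926(79.5) + 0.154(93200) = 39155.8.
∂D/∂I = 0.154.
E = (0.154) × (93200/39155.8) = 0.3665…

0.37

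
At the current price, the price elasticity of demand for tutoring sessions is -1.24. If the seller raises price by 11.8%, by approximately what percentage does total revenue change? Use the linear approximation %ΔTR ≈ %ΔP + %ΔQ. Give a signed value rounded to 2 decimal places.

-2.83%

%ΔQ ≈ Ed × %ΔP = (-1.24) × (+11.8%) = -14.6320%
%ΔTR ≈ %ΔP + %ΔQ = (+11.8%) + (-14.6320%) = -2.8320%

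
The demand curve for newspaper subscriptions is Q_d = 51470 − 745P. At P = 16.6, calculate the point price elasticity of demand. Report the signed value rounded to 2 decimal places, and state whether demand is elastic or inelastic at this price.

dQ_d/dP = −745. At P = 16.6, Q_d = 51470 − 745(16.6) = 39103.
Ed = (dQ_d/dP)·(P/Q_d) = −745 × (16.6/39103) = -0.3162…
|Ed| = 0.32 < 1, so demand is inelastic.

-0.32; inelastic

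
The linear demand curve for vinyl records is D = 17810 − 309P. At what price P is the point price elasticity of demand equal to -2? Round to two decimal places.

Ed = −309P/(17810 − 309P). Set this equal to -2:
309P = 2·(17810 − 309P) ⇒ 309P(1 + 2) = 2·17810
P = 2·17810 / (309·3) = 38.4250…

38.43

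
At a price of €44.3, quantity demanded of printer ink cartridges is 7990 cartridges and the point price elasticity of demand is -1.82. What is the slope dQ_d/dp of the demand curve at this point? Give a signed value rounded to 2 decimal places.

-328.26

Ed = (dQ_d/dp)·(p/Q_d) ⇒ dQ_d/dp = Ed·Q_d/p = (-1.82)·7990/44.3 = -328.2573…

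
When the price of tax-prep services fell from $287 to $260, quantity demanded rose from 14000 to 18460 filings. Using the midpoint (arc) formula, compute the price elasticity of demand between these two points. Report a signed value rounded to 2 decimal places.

-2.78

%ΔQ = (18460 − 14000) / [(14000 + 18460)/2] = 4460/16230 = 0.274799…
%ΔP = (260 − 287) / [(287 + 260)/2] = -27/273.5 = -0.098720…
Arc Ed = %ΔQ / %ΔP = (4460/16230) / (-27/273.5) = -2.7836…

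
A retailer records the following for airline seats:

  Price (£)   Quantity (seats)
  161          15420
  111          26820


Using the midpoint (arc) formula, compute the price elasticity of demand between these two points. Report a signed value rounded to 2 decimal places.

-1.47

%ΔQ = (26820 − 15420) / [(15420 + 26820)/2] = 11400/21120 = 0.539772…
%ΔP = (111 − 161) / [(161 + 111)/2] = -50/136 = -0.367647…
Arc Ed = %ΔQ / %ΔP = (11400/21120) / (-50/136) = -1.4681…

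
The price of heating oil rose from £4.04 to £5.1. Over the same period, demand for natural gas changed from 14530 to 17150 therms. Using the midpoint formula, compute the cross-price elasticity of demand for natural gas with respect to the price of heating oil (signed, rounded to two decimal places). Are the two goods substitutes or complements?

0.71; substitutes

%ΔQ_{natural gas} = (17150 − 14530)/avg = 2620/15840 = 0.165404…
%ΔP_{heating oil} = (5.1 − 4.04)/avg = 1.06/4.57 = 0.231947…
E_cross = (2620/15840) / (1.06/4.57) = 0.7131…
E_cross > 0 ⇒ the goods are substitutes.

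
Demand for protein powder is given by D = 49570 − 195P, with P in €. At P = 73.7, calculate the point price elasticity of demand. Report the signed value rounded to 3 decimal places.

dD/dP = −195. At P = 73.7, D = 49570 − 195(73.7) = 35198.5.
Ed = (dD/dP)·(P/D) = −195 × (73.7/35198.5) = -0.40829…

-0.408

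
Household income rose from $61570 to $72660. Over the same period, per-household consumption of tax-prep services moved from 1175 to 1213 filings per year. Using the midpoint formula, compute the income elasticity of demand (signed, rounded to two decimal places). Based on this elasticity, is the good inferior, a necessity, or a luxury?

0.19; necessity

%ΔQ = (1213 − 1175)/[( 1175 + 1213)/2] = 38/1194 = 0.031825…
%ΔIncome = (72660 − 61570)/[( 61570 + 72660)/2] = 11090/67115 = 0.165238…
E_income = (38/1194) / (11090/67115) = 0.1926…
0 < E_income < 1 ⇒ normal good, necessity.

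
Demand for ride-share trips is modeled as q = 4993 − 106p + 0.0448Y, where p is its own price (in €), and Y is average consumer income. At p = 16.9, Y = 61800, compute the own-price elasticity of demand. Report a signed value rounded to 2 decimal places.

-0.30

At the given values, q = 4993 − 106(16.9) + 0.0448(61800) = 5970.24.
∂q/∂p = −106.
E = (-106) × (16.9/5970.24) = -0.3000…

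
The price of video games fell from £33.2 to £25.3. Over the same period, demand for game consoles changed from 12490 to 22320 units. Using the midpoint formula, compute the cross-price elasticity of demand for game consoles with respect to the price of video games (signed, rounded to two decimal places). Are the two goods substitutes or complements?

-2.09; complements

%ΔQ_{game consoles} = (22320 − 12490)/avg = 9830/17405 = 0.564780…
%ΔP_{video games} = (25.3 − 33.2)/avg = -7.9/29.25 = -0.270085…
E_cross = (9830/17405) / (-7.9/29.25) = -2.0911…
E_cross < 0 ⇒ the goods are complements.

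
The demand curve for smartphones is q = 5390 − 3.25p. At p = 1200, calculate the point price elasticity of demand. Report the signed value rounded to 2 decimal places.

dq/dp = −3.25. At p = 1200, q = 5390 − 3.25(1200) = 1490.
Ed = (dq/dp)·(p/q) = −3.25 × (1200/1490) = -2.6174…

-2.62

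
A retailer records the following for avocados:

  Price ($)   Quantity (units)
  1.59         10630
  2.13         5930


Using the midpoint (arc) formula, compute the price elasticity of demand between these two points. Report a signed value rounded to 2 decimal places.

-1.96

%ΔQ = (5930 − 10630) / [(10630 + 5930)/2] = -4700/8280 = -0.567632…
%ΔP = (2.13 − 1.59) / [(1.59 + 2.13)/2] = 0.54/1.86 = 0.290322…
Arc Ed = %ΔQ / %ΔP = (-4700/8280) / (0.54/1.86) = -1.9551…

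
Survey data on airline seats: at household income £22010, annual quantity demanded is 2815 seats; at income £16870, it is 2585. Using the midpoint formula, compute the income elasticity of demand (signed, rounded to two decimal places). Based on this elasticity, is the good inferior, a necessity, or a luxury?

%ΔQ = (2585 − 2815)/[( 2815 + 2585)/2] = -230/2700 = -0.085185…
%ΔIncome = (16870 − 22010)/[( 22010 + 16870)/2] = -5140/19440 = -0.264403…
E_income = (-230/2700) / (-5140/19440) = 0.3221…
0 < E_income < 1 ⇒ normal good, necessity.

0.32; necessity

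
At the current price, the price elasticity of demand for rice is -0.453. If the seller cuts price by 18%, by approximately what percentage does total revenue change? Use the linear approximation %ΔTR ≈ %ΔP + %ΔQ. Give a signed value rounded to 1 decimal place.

%ΔQ ≈ Ed × %ΔP = (-0.453) × (-18%) = +8.1540%
%ΔTR ≈ %ΔP + %ΔQ = (-18%) + (+8.1540%) = -9.8460%

-9.8%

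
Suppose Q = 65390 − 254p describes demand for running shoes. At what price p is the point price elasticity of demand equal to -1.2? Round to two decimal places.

Ed = −254p/(65390 − 254p). Set this equal to -1.2:
254p = 1.2·(65390 − 254p) ⇒ 254p(1 + 1.2) = 1.2·65390
p = 1.2·65390 / (254·2.2) = 140.4223…

140.42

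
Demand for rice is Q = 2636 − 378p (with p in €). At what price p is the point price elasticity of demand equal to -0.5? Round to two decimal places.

Ed = −378p/(2636 − 378p). Set this equal to -0.5:
378p = 0.5·(2636 − 378p) ⇒ 378p(1 + 0.5) = 0.5·2636
p = 0.5·2636 / (378·1.5) = 2.3245…

2.32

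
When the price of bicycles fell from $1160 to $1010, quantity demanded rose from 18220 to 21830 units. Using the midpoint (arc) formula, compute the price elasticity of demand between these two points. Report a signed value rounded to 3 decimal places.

%ΔQ = (21830 − 18220) / [(18220 + 21830)/2] = 3610/20025 = 0.180274…
%ΔP = (1010 − 1160) / [(1160 + 1010)/2] = -150/1085 = -0.138248…
Arc Ed = %ΔQ / %ΔP = (3610/20025) / (-150/1085) = -1.30398…

-1.304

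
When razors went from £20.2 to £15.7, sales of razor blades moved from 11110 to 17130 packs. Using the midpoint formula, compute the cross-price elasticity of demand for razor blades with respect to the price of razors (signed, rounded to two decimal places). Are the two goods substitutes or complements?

%ΔQ_{razor blades} = (17130 − 11110)/avg = 6020/14120 = 0.426345…
%ΔP_{razors} = (15.7 − 20.2)/avg = -4.5/17.95 = -0.250696…
E_cross = (6020/14120) / (-4.5/17.95) = -1.7006…
E_cross < 0 ⇒ the goods are complements.

-1.70; complements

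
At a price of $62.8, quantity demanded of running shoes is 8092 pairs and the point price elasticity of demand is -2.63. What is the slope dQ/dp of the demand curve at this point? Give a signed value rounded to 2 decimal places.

-338.88

Ed = (dQ/dp)·(p/Q) ⇒ dQ/dp = Ed·Q/p = (-2.63)·8092/62.8 = -338.8847…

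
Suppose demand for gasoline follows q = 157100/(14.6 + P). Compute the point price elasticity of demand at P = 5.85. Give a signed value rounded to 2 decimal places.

-0.29

dq/dP = −157100/(14.6 + P)² = -375.655. At P = 5.85, q = 7682.15.
Ed = (dq/dP)·(P/q) = (-375.655) × (5.85/7682.15) = -0.2860…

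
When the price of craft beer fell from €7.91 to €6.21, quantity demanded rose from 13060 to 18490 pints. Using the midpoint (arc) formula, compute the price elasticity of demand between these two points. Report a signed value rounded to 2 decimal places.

%ΔQ = (18490 − 13060) / [(13060 + 18490)/2] = 5430/15775 = 0.344215…
%ΔP = (6.21 − 7.91) / [(7.91 + 6.21)/2] = -1.7/7.06 = -0.240793…
Arc Ed = %ΔQ / %ΔP = (5430/15775) / (-1.7/7.06) = -1.4295…

-1.43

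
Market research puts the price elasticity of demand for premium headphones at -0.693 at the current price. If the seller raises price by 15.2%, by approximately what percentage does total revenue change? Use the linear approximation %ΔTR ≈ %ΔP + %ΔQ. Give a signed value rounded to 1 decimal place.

+4.7%

%ΔQ ≈ Ed × %ΔP = (-0.693) × (+15.2%) = -10.5336%
%ΔTR ≈ %ΔP + %ΔQ = (+15.2%) + (-10.5336%) = +4.6664%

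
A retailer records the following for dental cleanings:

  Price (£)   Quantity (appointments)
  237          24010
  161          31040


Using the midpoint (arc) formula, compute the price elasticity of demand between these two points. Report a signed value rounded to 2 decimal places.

-0.67

%ΔQ = (31040 − 24010) / [(24010 + 31040)/2] = 7030/27525 = 0.255404…
%ΔP = (161 − 237) / [(237 + 161)/2] = -76/199 = -0.381909…
Arc Ed = %ΔQ / %ΔP = (7030/27525) / (-76/199) = -0.6687…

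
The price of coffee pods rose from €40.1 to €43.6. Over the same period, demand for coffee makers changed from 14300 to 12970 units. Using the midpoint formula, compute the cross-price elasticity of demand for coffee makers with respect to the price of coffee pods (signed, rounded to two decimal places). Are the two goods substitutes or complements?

-1.17; complements

%ΔQ_{coffee makers} = (12970 − 14300)/avg = -1330/13635 = -0.097543…
%ΔP_{coffee pods} = (43.6 − 40.1)/avg = 3.5/41.85 = 0.083632…
E_cross = (-1330/13635) / (3.5/41.85) = -1.1663…
E_cross < 0 ⇒ the goods are complements.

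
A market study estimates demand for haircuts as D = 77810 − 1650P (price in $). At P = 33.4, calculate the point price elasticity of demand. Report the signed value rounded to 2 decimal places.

-2.43

dD/dP = −1650. At P = 33.4, D = 77810 − 1650(33.4) = 22700.
Ed = (dD/dP)·(P/D) = −1650 × (33.4/22700) = -2.4277…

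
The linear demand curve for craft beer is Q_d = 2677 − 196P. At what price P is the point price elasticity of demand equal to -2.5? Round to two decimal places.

9.76

Ed = −196P/(2677 − 196P). Set this equal to -2.5:
196P = 2.5·(2677 − 196P) ⇒ 196P(1 + 2.5) = 2.5·2677
P = 2.5·2677 / (196·3.5) = 9.7558…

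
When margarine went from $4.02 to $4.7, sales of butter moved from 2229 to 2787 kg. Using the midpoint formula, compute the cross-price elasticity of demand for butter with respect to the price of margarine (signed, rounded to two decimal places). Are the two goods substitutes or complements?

%ΔQ_{butter} = (2787 − 2229)/avg = 558/2508 = 0.222488…
%ΔP_{margarine} = (4.7 − 4.02)/avg = 0.68/4.36 = 0.155963…
E_cross = (558/2508) / (0.68/4.36) = 1.4265…
E_cross > 0 ⇒ the goods are substitutes.

1.43; substitutes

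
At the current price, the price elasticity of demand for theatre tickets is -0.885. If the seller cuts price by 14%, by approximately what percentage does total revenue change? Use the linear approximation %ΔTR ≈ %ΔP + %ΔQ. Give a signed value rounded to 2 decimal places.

-1.61%

%ΔQ ≈ Ed × %ΔP = (-0.885) × (-14%) = +12.3900%
%ΔTR ≈ %ΔP + %ΔQ = (-14%) + (+12.3900%) = -1.6100%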